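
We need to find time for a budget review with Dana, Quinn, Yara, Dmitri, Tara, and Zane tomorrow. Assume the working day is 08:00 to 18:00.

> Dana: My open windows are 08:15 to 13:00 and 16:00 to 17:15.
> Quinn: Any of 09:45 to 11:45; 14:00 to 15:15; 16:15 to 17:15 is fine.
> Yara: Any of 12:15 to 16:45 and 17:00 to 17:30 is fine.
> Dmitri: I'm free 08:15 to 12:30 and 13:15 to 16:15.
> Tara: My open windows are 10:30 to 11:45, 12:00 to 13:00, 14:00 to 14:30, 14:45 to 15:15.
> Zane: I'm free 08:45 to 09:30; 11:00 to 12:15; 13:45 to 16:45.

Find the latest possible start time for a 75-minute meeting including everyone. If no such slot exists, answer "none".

Dana ∩ Quinn: 09:45-11:45, 16:15-17:15.
Dana ∩ Quinn ∩ Yara: 16:15-16:45, 17:00-17:15.
Dana ∩ Quinn ∩ Yara ∩ Dmitri: ∅.
Dana ∩ Quinn ∩ Yara ∩ Dmitri ∩ Tara: ∅.
Dana ∩ Quinn ∩ Yara ∩ Dmitri ∩ Tara ∩ Zane: ∅.
There is no time when everyone is free.
No common window is at least 75 minutes long.

none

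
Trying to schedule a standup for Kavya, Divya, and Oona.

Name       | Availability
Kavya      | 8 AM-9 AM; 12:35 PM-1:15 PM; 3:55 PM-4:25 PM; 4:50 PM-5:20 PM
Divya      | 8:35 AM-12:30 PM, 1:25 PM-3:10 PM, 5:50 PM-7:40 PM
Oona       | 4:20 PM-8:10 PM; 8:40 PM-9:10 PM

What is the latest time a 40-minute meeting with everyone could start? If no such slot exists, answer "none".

none

Kavya ∩ Divya: 08:35-09:00.
Kavya ∩ Divya ∩ Oona: ∅.
There is no time when everyone is free.
No common window is at least 40 minutes long.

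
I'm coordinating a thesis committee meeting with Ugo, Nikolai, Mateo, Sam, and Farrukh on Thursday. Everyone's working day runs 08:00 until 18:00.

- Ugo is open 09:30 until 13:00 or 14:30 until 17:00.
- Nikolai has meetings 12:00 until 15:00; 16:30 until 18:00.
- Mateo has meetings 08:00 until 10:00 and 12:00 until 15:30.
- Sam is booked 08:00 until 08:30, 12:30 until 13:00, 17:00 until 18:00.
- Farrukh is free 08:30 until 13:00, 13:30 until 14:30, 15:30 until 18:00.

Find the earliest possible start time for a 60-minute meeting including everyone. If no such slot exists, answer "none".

10:00

Ugo free: 09:30-13:00, 14:30-17:00.
Nikolai free: 08:00-12:00, 15:00-16:30 (invert busy blocks within the working day).
Mateo free: 10:00-12:00, 15:30-18:00 (invert busy blocks within the working day).
Sam free: 08:30-12:30, 13:00-17:00 (invert busy blocks within the working day).
Farrukh free: 08:30-13:00, 13:30-14:30, 15:30-18:00.
Ugo ∩ Nikolai: 09:30-12:00, 15:00-16:30.
Ugo ∩ Nikolai ∩ Mateo: 10:00-12:00, 15:30-16:30.
Ugo ∩ Nikolai ∩ Mateo ∩ Sam: 10:00-12:00, 15:30-16:30.
Ugo ∩ Nikolai ∩ Mateo ∩ Sam ∩ Farrukh: 10:00-12:00, 15:30-16:30.
So the common availability across everyone is 10:00-12:00, 15:30-16:30.
The first common window of at least 60 minutes is 10:00-12:00, so the earliest start is 10:00.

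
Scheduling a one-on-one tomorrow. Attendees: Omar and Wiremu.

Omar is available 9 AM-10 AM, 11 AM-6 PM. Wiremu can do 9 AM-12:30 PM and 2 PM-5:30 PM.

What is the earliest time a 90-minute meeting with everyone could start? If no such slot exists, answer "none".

Omar ∩ Wiremu: 09:00-10:00, 11:00-12:30, 14:00-17:30.
So the common availability across everyone is 09:00-10:00, 11:00-12:30, 14:00-17:30.
The first common window of at least 90 minutes is 11:00-12:30, so the earliest start is 11:00.

11:00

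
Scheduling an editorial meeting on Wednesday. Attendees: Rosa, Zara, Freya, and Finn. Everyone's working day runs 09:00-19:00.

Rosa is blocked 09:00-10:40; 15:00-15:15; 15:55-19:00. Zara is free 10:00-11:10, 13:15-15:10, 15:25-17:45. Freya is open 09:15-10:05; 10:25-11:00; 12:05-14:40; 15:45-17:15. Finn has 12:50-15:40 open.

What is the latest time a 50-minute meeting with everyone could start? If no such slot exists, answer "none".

Rosa free: 10:40-15:00, 15:15-15:55 (invert busy blocks within the working day).
Zara free: 10:00-11:10, 13:15-15:10, 15:25-17:45.
Freya free: 09:15-10:05, 10:25-11:00, 12:05-14:40, 15:45-17:15.
Finn free: 12:50-15:40.
Rosa ∩ Zara: 10:40-11:10, 13:15-15:00, 15:25-15:55.
Rosa ∩ Zara ∩ Freya: 10:40-11:00, 13:15-14:40, 15:45-15:55.
Rosa ∩ Zara ∩ Freya ∩ Finn: 13:15-14:40.
So the common availability across everyone is 13:15-14:40.
The last common window of at least 50 minutes is 13:15-14:40; a 50-minute meeting can start as late as 13:50 and still end by 14:40.

13:50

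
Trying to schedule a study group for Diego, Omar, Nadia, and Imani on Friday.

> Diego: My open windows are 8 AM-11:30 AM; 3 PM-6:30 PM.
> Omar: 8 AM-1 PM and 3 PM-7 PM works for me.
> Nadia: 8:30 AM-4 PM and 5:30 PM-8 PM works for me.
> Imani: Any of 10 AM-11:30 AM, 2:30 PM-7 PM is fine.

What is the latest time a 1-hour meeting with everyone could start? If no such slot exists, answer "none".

Diego ∩ Omar: 08:00-11:30, 15:00-18:30.
Diego ∩ Omar ∩ Nadia: 08:30-11:30, 15:00-16:00, 17:30-18:30.
Diego ∩ Omar ∩ Nadia ∩ Imani: 10:00-11:30, 15:00-16:00, 17:30-18:30.
So the common availability across everyone is 10:00-11:30, 15:00-16:00, 17:30-18:30.
The last common window of at least 60 minutes is 17:30-18:30; a 60-minute meeting can start as late as 17:30 and still end by 18:30.

17:30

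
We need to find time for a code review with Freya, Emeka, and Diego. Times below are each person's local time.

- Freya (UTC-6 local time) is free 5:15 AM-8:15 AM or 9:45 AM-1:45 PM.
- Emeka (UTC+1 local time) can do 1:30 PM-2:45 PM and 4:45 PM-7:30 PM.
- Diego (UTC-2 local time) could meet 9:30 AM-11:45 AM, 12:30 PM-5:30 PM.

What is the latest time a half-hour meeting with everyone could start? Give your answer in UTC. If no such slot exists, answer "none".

Freya in UTC: 11:15-14:15, 15:45-19:45 (add 6h to convert from UTC-6).
Emeka in UTC: 12:30-13:45, 15:45-18:30 (subtract 1h to convert from UTC+1).
Diego in UTC: 11:30-13:45, 14:30-19:30 (add 2h to convert from UTC-2).
Freya ∩ Emeka: 12:30-13:45, 15:45-18:30.
Freya ∩ Emeka ∩ Diego: 12:30-13:45, 15:45-18:30.
The last common window of at least 30 minutes is 15:45-18:30; a 30-minute meeting can start as late as 18:00 and still end by 18:30.

18:00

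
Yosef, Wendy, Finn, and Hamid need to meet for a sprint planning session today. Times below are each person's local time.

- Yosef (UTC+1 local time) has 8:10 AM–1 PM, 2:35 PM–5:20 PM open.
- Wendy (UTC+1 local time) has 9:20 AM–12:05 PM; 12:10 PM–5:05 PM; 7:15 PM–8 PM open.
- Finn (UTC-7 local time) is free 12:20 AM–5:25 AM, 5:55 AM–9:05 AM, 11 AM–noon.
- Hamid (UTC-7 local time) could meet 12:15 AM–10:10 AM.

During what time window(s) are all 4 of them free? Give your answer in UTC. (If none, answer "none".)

08:20-11:05, 11:10-12:00, 13:35-16:05

Yosef in UTC: 07:10-12:00, 13:35-16:20 (subtract 1h to convert from UTC+1).
Wendy in UTC: 08:20-11:05, 11:10-16:05, 18:15-19:00 (subtract 1h to convert from UTC+1).
Finn in UTC: 07:20-12:25, 12:55-16:05, 18:00-19:00 (add 7h to convert from UTC-7).
Hamid in UTC: 07:15-17:10 (add 7h to convert from UTC-7).
Yosef ∩ Wendy: 08:20-11:05, 11:10-12:00, 13:35-16:05.
Yosef ∩ Wendy ∩ Finn: 08:20-11:05, 11:10-12:00, 13:35-16:05.
Yosef ∩ Wendy ∩ Finn ∩ Hamid: 08:20-11:05, 11:10-12:00, 13:35-16:05.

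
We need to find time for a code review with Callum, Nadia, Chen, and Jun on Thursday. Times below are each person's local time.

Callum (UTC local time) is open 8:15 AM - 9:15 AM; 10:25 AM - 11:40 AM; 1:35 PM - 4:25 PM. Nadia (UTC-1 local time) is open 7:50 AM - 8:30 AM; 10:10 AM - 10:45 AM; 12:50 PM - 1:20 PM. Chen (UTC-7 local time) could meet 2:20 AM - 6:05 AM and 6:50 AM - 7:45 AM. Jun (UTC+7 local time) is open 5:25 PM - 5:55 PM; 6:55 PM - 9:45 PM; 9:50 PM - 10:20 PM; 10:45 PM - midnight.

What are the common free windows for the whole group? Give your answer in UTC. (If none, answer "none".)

Callum in UTC: 08:15-09:15, 10:25-11:40, 13:35-16:25.
Nadia in UTC: 08:50-09:30, 11:10-11:45, 13:50-14:20 (add 1h to convert from UTC-1).
Chen in UTC: 09:20-13:05, 13:50-14:45 (add 7h to convert from UTC-7).
Jun in UTC: 10:25-10:55, 11:55-14:45, 14:50-15:20, 15:45-17:00 (subtract 7h to convert from UTC+7).
Callum ∩ Nadia: 08:50-09:15, 11:10-11:40, 13:50-14:20.
Callum ∩ Nadia ∩ Chen: 11:10-11:40, 13:50-14:20.
Callum ∩ Nadia ∩ Chen ∩ Jun: 13:50-14:20.

13:50-14:20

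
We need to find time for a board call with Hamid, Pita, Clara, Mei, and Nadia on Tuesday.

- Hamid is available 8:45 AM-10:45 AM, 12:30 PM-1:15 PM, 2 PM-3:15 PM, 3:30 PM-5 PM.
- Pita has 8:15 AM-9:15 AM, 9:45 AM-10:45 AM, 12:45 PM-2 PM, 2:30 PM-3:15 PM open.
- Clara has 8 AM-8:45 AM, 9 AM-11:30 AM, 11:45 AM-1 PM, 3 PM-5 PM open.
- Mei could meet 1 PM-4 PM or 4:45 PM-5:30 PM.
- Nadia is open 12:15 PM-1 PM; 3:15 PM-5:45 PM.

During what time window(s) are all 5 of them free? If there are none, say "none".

none

Hamid ∩ Pita: 08:45-09:15, 09:45-10:45, 12:45-13:15, 14:30-15:15.
Hamid ∩ Pita ∩ Clara: 09:00-09:15, 09:45-10:45, 12:45-13:00, 15:00-15:15.
Hamid ∩ Pita ∩ Clara ∩ Mei: 15:00-15:15.
Hamid ∩ Pita ∩ Clara ∩ Mei ∩ Nadia: ∅.
There is no time when everyone is free.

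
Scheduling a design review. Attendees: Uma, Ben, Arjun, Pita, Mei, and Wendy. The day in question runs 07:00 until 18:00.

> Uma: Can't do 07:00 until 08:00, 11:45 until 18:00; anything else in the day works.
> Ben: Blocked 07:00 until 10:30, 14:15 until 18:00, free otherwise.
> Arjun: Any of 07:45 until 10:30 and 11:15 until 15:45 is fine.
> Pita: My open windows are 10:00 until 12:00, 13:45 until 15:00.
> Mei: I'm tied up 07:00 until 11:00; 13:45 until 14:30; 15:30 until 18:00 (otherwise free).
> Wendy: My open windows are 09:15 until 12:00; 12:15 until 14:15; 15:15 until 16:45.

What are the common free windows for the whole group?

11:15-11:45

Uma free: 08:00-11:45 (invert busy blocks within the working day).
Ben free: 10:30-14:15 (invert busy blocks within the working day).
Arjun free: 07:45-10:30, 11:15-15:45.
Pita free: 10:00-12:00, 13:45-15:00.
Mei free: 11:00-13:45, 14:30-15:30 (invert busy blocks within the working day).
Wendy free: 09:15-12:00, 12:15-14:15, 15:15-16:45.
Uma ∩ Ben: 10:30-11:45.
Uma ∩ Ben ∩ Arjun: 11:15-11:45.
Uma ∩ Ben ∩ Arjun ∩ Pita: 11:15-11:45.
Uma ∩ Ben ∩ Arjun ∩ Pita ∩ Mei: 11:15-11:45.
Uma ∩ Ben ∩ Arjun ∩ Pita ∩ Mei ∩ Wendy: 11:15-11:45.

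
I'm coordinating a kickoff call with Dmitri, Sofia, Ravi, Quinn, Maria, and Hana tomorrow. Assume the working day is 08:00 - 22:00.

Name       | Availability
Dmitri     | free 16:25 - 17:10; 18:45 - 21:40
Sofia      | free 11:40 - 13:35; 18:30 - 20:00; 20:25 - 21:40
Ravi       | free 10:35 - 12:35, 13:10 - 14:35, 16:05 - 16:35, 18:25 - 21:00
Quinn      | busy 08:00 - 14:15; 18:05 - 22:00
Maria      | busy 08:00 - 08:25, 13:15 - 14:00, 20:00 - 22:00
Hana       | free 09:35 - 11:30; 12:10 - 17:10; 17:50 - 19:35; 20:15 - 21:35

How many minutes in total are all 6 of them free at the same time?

0

Dmitri free: 16:25-17:10, 18:45-21:40.
Sofia free: 11:40-13:35, 18:30-20:00, 20:25-21:40.
Ravi free: 10:35-12:35, 13:10-14:35, 16:05-16:35, 18:25-21:00.
Quinn free: 14:15-18:05 (invert busy blocks within the working day).
Maria free: 08:25-13:15, 14:00-20:00 (invert busy blocks within the working day).
Hana free: 09:35-11:30, 12:10-17:10, 17:50-19:35, 20:15-21:35.
Dmitri ∩ Sofia: 18:45-20:00, 20:25-21:40.
Dmitri ∩ Sofia ∩ Ravi: 18:45-20:00, 20:25-21:00.
Dmitri ∩ Sofia ∩ Ravi ∩ Quinn: ∅.
Dmitri ∩ Sofia ∩ Ravi ∩ Quinn ∩ Maria: ∅.
Dmitri ∩ Sofia ∩ Ravi ∩ Quinn ∩ Maria ∩ Hana: ∅.
There is no time when everyone is free.
There is no common window, so the total is 0 minutes.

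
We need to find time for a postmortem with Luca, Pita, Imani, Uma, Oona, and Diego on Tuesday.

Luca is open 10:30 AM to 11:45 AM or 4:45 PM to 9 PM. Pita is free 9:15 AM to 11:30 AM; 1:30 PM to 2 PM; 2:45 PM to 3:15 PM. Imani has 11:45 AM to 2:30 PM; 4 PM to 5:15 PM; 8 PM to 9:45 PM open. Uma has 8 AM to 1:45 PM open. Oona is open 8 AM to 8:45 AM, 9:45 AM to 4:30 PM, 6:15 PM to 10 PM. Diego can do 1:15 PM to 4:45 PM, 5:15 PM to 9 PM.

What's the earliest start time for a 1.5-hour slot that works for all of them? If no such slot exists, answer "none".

none

Luca ∩ Pita: 10:30-11:30.
Luca ∩ Pita ∩ Imani: ∅.
Luca ∩ Pita ∩ Imani ∩ Uma: ∅.
Luca ∩ Pita ∩ Imani ∩ Uma ∩ Oona: ∅.
Luca ∩ Pita ∩ Imani ∩ Uma ∩ Oona ∩ Diego: ∅.
There is no time when everyone is free.
No common window is at least 90 minutes long.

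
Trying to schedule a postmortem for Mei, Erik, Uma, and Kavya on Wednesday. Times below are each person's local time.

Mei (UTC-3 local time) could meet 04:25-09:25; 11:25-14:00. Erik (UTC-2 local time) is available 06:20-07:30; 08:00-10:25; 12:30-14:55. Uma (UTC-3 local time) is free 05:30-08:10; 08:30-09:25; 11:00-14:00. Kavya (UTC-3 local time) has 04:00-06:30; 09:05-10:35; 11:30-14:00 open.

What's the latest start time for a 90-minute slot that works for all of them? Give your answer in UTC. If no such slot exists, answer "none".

15:25

Mei in UTC: 07:25-12:25, 14:25-17:00 (add 3h to convert from UTC-3).
Erik in UTC: 08:20-09:30, 10:00-12:25, 14:30-16:55 (add 2h to convert from UTC-2).
Uma in UTC: 08:30-11:10, 11:30-12:25, 14:00-17:00 (add 3h to convert from UTC-3).
Kavya in UTC: 07:00-09:30, 12:05-13:35, 14:30-17:00 (add 3h to convert from UTC-3).
Mei ∩ Erik: 08:20-09:30, 10:00-12:25, 14:30-16:55.
Mei ∩ Erik ∩ Uma: 08:30-09:30, 10:00-11:10, 11:30-12:25, 14:30-16:55.
Mei ∩ Erik ∩ Uma ∩ Kavya: 08:30-09:30, 12:05-12:25, 14:30-16:55.
The last common window of at least 90 minutes is 14:30-16:55; a 90-minute meeting can start as late as 15:25 and still end by 16:55.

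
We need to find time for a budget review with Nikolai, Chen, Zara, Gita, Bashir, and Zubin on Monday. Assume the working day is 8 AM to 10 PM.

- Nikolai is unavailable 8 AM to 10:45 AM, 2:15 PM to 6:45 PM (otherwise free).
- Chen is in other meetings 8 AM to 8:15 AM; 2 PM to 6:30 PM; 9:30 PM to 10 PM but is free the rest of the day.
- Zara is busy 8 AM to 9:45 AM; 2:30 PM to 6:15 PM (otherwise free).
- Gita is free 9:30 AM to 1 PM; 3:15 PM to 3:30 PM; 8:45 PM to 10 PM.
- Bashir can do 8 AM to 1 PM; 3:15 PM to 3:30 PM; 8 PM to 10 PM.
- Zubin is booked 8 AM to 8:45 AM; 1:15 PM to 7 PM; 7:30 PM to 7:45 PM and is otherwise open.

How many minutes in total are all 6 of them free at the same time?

Nikolai free: 10:45-14:15, 18:45-22:00 (invert busy blocks within the working day).
Chen free: 08:15-14:00, 18:30-21:30 (invert busy blocks within the working day).
Zara free: 09:45-14:30, 18:15-22:00 (invert busy blocks within the working day).
Gita free: 09:30-13:00, 15:15-15:30, 20:45-22:00.
Bashir free: 08:00-13:00, 15:15-15:30, 20:00-22:00.
Zubin free: 08:45-13:15, 19:00-19:30, 19:45-22:00 (invert busy blocks within the working day).
Nikolai ∩ Chen: 10:45-14:00, 18:45-21:30.
Nikolai ∩ Chen ∩ Zara: 10:45-14:00, 18:45-21:30.
Nikolai ∩ Chen ∩ Zara ∩ Gita: 10:45-13:00, 20:45-21:30.
Nikolai ∩ Chen ∩ Zara ∩ Gita ∩ Bashir: 10:45-13:00, 20:45-21:30.
Nikolai ∩ Chen ∩ Zara ∩ Gita ∩ Bashir ∩ Zubin: 10:45-13:00, 20:45-21:30.
Summing the common windows: 135 + 45 = 180 minutes.

180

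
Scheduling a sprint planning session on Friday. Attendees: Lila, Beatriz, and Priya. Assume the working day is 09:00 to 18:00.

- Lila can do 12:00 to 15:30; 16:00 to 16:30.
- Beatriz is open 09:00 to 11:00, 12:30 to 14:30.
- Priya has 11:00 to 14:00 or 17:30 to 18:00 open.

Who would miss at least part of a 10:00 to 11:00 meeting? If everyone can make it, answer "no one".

Lila: not fully free for 10:00-11:00. Beatriz: free for 10:00-11:00. Priya: not fully free for 10:00-11:00.

Lila, Priya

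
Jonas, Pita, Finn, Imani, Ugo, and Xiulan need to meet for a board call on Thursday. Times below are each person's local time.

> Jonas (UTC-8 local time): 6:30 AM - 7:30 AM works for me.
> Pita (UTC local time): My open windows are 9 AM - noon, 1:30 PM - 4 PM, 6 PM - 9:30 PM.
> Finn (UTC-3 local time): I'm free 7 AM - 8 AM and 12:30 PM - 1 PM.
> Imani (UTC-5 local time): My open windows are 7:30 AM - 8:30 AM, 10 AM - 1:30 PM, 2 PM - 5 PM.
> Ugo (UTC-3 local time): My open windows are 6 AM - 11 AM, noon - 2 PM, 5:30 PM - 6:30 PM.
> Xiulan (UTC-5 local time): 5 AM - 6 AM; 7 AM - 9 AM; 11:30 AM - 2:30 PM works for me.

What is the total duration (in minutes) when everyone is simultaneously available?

0

Jonas in UTC: 14:30-15:30 (add 8h to convert from UTC-8).
Pita in UTC: 09:00-12:00, 13:30-16:00, 18:00-21:30.
Finn in UTC: 10:00-11:00, 15:30-16:00 (add 3h to convert from UTC-3).
Imani in UTC: 12:30-13:30, 15:00-18:30, 19:00-22:00 (add 5h to convert from UTC-5).
Ugo in UTC: 09:00-14:00, 15:00-17:00, 20:30-21:30 (add 3h to convert from UTC-3).
Xiulan in UTC: 10:00-11:00, 12:00-14:00, 16:30-19:30 (add 5h to convert from UTC-5).
Jonas ∩ Pita: 14:30-15:30.
Jonas ∩ Pita ∩ Finn: ∅.
Jonas ∩ Pita ∩ Finn ∩ Imani: ∅.
Jonas ∩ Pita ∩ Finn ∩ Imani ∩ Ugo: ∅.
Jonas ∩ Pita ∩ Finn ∩ Imani ∩ Ugo ∩ Xiulan: ∅.
There is no time when everyone is free.
There is no common window, so the total is 0 minutes.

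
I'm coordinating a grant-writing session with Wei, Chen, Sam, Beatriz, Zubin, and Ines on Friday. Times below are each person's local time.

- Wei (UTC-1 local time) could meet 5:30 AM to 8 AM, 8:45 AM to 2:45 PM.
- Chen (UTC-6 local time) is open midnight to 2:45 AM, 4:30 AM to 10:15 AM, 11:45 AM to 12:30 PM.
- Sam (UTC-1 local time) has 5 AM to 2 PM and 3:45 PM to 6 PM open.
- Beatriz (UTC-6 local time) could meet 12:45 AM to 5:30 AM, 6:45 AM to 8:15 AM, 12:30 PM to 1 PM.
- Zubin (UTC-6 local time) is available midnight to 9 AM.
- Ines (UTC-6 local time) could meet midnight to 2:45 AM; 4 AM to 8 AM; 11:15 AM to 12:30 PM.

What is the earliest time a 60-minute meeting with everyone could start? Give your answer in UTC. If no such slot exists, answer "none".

06:45

Wei in UTC: 06:30-09:00, 09:45-15:45 (add 1h to convert from UTC-1).
Chen in UTC: 06:00-08:45, 10:30-16:15, 17:45-18:30 (add 6h to convert from UTC-6).
Sam in UTC: 06:00-15:00, 16:45-19:00 (add 1h to convert from UTC-1).
Beatriz in UTC: 06:45-11:30, 12:45-14:15, 18:30-19:00 (add 6h to convert from UTC-6).
Zubin in UTC: 06:00-15:00 (add 6h to convert from UTC-6).
Ines in UTC: 06:00-08:45, 10:00-14:00, 17:15-18:30 (add 6h to convert from UTC-6).
Wei ∩ Chen: 06:30-08:45, 10:30-15:45.
Wei ∩ Chen ∩ Sam: 06:30-08:45, 10:30-15:00.
Wei ∩ Chen ∩ Sam ∩ Beatriz: 06:45-08:45, 10:30-11:30, 12:45-14:15.
Wei ∩ Chen ∩ Sam ∩ Beatriz ∩ Zubin: 06:45-08:45, 10:30-11:30, 12:45-14:15.
Wei ∩ Chen ∩ Sam ∩ Beatriz ∩ Zubin ∩ Ines: 06:45-08:45, 10:30-11:30, 12:45-14:00.
The first common window of at least 60 minutes is 06:45-08:45, so the earliest start is 06:45.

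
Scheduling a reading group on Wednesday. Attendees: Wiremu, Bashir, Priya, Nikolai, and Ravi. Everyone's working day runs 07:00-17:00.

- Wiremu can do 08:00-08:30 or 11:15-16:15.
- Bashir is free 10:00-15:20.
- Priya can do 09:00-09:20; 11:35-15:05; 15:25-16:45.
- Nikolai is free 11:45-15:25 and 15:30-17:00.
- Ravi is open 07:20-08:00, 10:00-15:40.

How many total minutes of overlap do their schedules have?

Wiremu ∩ Bashir: 11:15-15:20.
Wiremu ∩ Bashir ∩ Priya: 11:35-15:05.
Wiremu ∩ Bashir ∩ Priya ∩ Nikolai: 11:45-15:05.
Wiremu ∩ Bashir ∩ Priya ∩ Nikolai ∩ Ravi: 11:45-15:05.
Those are the intersection windows.
That's a single block of 200 minutes.

200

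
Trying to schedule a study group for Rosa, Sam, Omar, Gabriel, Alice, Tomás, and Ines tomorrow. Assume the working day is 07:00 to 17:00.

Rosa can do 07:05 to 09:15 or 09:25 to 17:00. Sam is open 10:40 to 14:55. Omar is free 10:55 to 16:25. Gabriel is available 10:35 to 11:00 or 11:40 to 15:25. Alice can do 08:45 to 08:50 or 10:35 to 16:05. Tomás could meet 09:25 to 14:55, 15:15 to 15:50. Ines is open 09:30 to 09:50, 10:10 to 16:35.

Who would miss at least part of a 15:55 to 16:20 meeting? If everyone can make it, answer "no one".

Alice, Gabriel, Sam, Tomás

Rosa: free for 15:55-16:20. Sam: not fully free for 15:55-16:20. Omar: free for 15:55-16:20. Gabriel: not fully free for 15:55-16:20. Alice: not fully free for 15:55-16:20. Tomás: not fully free for 15:55-16:20. Ines: free for 15:55-16:20.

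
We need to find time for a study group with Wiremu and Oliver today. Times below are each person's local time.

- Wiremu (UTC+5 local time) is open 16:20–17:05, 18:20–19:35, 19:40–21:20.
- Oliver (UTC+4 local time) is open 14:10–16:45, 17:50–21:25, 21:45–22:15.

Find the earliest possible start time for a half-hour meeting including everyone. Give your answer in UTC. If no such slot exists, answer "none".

11:20

Wiremu in UTC: 11:20-12:05, 13:20-14:35, 14:40-16:20 (subtract 5h to convert from UTC+5).
Oliver in UTC: 10:10-12:45, 13:50-17:25, 17:45-18:15 (subtract 4h to convert from UTC+4).
Wiremu ∩ Oliver: 11:20-12:05, 13:50-14:35, 14:40-16:20.
Those are the intersection windows.
The first common window of at least 30 minutes is 11:20-12:05, so the earliest start is 11:20.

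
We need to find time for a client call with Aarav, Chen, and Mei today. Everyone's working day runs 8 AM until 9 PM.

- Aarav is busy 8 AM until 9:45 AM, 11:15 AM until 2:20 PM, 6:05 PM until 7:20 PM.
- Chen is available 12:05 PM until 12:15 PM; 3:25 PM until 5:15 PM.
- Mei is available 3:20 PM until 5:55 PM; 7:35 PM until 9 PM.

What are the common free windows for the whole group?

Aarav free: 09:45-11:15, 14:20-18:05, 19:20-21:00 (invert busy blocks within the working day).
Chen free: 12:05-12:15, 15:25-17:15.
Mei free: 15:20-17:55, 19:35-21:00.
Aarav ∩ Chen: 15:25-17:15.
Aarav ∩ Chen ∩ Mei: 15:25-17:15.

15:25-17:15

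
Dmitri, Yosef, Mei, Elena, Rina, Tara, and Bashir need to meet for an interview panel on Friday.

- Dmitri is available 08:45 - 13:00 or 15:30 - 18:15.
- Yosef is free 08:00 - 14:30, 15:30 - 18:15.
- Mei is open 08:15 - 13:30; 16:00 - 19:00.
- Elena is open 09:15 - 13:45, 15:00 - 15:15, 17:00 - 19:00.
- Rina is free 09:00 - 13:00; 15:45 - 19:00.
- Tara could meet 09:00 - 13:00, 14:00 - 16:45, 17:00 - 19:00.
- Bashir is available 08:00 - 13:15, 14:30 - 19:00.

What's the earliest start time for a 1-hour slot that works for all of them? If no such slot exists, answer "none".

09:15

Dmitri ∩ Yosef: 08:45-13:00, 15:30-18:15.
Dmitri ∩ Yosef ∩ Mei: 08:45-13:00, 16:00-18:15.
Dmitri ∩ Yosef ∩ Mei ∩ Elena: 09:15-13:00, 17:00-18:15.
Dmitri ∩ Yosef ∩ Mei ∩ Elena ∩ Rina: 09:15-13:00, 17:00-18:15.
Dmitri ∩ Yosef ∩ Mei ∩ Elena ∩ Rina ∩ Tara: 09:15-13:00, 17:00-18:15.
Dmitri ∩ Yosef ∩ Mei ∩ Elena ∩ Rina ∩ Tara ∩ Bashir: 09:15-13:00, 17:00-18:15.
So the common availability across everyone is 09:15-13:00, 17:00-18:15.
The first common window of at least 60 minutes is 09:15-13:00, so the earliest start is 09:15.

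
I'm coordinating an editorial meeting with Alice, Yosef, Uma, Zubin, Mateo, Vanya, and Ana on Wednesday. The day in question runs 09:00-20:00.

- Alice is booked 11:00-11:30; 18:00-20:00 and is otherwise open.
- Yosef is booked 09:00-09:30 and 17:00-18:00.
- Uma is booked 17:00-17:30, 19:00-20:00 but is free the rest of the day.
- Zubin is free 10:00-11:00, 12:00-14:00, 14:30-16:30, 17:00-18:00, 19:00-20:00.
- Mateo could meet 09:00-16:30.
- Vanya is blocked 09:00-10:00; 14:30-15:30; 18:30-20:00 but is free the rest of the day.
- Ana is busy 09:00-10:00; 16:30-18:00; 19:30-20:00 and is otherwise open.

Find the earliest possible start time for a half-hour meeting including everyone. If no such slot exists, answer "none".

10:00

Alice free: 09:00-11:00, 11:30-18:00 (invert busy blocks within the working day).
Yosef free: 09:30-17:00, 18:00-20:00 (invert busy blocks within the working day).
Uma free: 09:00-17:00, 17:30-19:00 (invert busy blocks within the working day).
Zubin free: 10:00-11:00, 12:00-14:00, 14:30-16:30, 17:00-18:00, 19:00-20:00.
Mateo free: 09:00-16:30.
Vanya free: 10:00-14:30, 15:30-18:30 (invert busy blocks within the working day).
Ana free: 10:00-16:30, 18:00-19:30 (invert busy blocks within the working day).
Alice ∩ Yosef: 09:30-11:00, 11:30-17:00.
Alice ∩ Yosef ∩ Uma: 09:30-11:00, 11:30-17:00.
Alice ∩ Yosef ∩ Uma ∩ Zubin: 10:00-11:00, 12:00-14:00, 14:30-16:30.
Alice ∩ Yosef ∩ Uma ∩ Zubin ∩ Mateo: 10:00-11:00, 12:00-14:00, 14:30-16:30.
Alice ∩ Yosef ∩ Uma ∩ Zubin ∩ Mateo ∩ Vanya: 10:00-11:00, 12:00-14:00, 15:30-16:30.
Alice ∩ Yosef ∩ Uma ∩ Zubin ∩ Mateo ∩ Vanya ∩ Ana: 10:00-11:00, 12:00-14:00, 15:30-16:30.
The first common window of at least 30 minutes is 10:00-11:00, so the earliest start is 10:00.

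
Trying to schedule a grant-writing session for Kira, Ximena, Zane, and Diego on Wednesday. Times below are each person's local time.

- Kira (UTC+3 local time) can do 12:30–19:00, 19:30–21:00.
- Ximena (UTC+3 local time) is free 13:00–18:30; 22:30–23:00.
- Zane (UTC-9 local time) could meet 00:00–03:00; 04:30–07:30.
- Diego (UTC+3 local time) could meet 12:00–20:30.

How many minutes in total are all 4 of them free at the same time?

240

Kira in UTC: 09:30-16:00, 16:30-18:00 (subtract 3h to convert from UTC+3).
Ximena in UTC: 10:00-15:30, 19:30-20:00 (subtract 3h to convert from UTC+3).
Zane in UTC: 09:00-12:00, 13:30-16:30 (add 9h to convert from UTC-9).
Diego in UTC: 09:00-17:30 (subtract 3h to convert from UTC+3).
Kira ∩ Ximena: 10:00-15:30.
Kira ∩ Ximena ∩ Zane: 10:00-12:00, 13:30-15:30.
Kira ∩ Ximena ∩ Zane ∩ Diego: 10:00-12:00, 13:30-15:30.
Summing the common windows: 120 + 120 = 240 minutes.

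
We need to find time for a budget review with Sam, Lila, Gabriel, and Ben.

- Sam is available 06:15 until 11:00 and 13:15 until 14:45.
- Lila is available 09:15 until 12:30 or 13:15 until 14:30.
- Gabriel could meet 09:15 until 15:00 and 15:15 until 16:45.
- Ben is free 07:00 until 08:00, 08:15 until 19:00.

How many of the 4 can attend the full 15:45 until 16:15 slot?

Gabriel and Ben can make the full 15:45-16:15 slot — that's 2.

2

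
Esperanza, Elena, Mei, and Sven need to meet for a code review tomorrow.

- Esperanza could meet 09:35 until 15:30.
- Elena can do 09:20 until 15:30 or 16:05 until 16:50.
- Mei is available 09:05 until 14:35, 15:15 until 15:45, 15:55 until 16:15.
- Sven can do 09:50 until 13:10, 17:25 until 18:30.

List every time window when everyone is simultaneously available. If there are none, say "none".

Esperanza ∩ Elena: 09:35-15:30.
Esperanza ∩ Elena ∩ Mei: 09:35-14:35, 15:15-15:30.
Esperanza ∩ Elena ∩ Mei ∩ Sven: 09:50-13:10.
Those are the intersection windows.

09:50-13:10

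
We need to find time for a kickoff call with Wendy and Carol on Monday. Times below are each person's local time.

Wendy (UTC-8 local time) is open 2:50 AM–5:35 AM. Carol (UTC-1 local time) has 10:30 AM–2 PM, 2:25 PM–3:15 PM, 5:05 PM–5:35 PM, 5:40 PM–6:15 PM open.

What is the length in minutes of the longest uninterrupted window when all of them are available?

125

Wendy in UTC: 10:50-13:35 (add 8h to convert from UTC-8).
Carol in UTC: 11:30-15:00, 15:25-16:15, 18:05-18:35, 18:40-19:15 (add 1h to convert from UTC-1).
Wendy ∩ Carol: 11:30-13:35.
Those are the intersection windows.
The longest is 11:30-13:35 at 125 minutes.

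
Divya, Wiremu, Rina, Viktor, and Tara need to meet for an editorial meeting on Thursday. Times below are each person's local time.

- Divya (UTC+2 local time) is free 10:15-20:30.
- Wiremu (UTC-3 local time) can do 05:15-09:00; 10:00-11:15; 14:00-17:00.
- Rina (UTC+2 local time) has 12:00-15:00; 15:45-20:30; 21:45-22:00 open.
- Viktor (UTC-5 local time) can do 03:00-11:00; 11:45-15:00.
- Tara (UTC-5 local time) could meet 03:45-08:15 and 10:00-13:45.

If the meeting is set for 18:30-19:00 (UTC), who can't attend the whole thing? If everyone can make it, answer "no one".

Divya in UTC: 08:15-18:30 (subtract 2h to convert from UTC+2).
Wiremu in UTC: 08:15-12:00, 13:00-14:15, 17:00-20:00 (add 3h to convert from UTC-3).
Rina in UTC: 10:00-13:00, 13:45-18:30, 19:45-20:00 (subtract 2h to convert from UTC+2).
Viktor in UTC: 08:00-16:00, 16:45-20:00 (add 5h to convert from UTC-5).
Tara in UTC: 08:45-13:15, 15:00-18:45 (add 5h to convert from UTC-5).
Divya: not fully free for 18:30-19:00. Wiremu: free for 18:30-19:00. Rina: not fully free for 18:30-19:00. Viktor: free for 18:30-19:00. Tara: not fully free for 18:30-19:00.

Divya, Rina, Tara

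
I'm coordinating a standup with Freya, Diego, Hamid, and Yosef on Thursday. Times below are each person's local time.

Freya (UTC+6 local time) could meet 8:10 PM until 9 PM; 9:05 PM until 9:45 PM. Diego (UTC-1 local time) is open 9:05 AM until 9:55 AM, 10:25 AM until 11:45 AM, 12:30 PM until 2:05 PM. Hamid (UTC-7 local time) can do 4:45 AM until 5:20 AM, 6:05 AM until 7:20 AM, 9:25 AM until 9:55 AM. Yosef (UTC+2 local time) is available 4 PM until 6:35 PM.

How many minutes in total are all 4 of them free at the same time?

10

Freya in UTC: 14:10-15:00, 15:05-15:45 (subtract 6h to convert from UTC+6).
Diego in UTC: 10:05-10:55, 11:25-12:45, 13:30-15:05 (add 1h to convert from UTC-1).
Hamid in UTC: 11:45-12:20, 13:05-14:20, 16:25-16:55 (add 7h to convert from UTC-7).
Yosef in UTC: 14:00-16:35 (subtract 2h to convert from UTC+2).
Freya ∩ Diego: 14:10-15:00.
Freya ∩ Diego ∩ Hamid: 14:10-14:20.
Freya ∩ Diego ∩ Hamid ∩ Yosef: 14:10-14:20.
Those are the intersection windows.
That's a single block of 10 minutes.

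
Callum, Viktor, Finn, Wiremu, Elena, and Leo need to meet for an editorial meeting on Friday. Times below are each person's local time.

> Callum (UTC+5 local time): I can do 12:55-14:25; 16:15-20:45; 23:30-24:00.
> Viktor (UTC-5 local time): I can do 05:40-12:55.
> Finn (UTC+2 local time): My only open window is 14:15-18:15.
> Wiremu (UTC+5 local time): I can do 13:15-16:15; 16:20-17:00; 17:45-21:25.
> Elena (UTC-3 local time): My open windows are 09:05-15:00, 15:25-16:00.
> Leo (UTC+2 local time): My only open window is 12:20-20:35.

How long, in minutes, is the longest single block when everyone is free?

180

Callum in UTC: 07:55-09:25, 11:15-15:45, 18:30-19:00 (subtract 5h to convert from UTC+5).
Viktor in UTC: 10:40-17:55 (add 5h to convert from UTC-5).
Finn in UTC: 12:15-16:15 (subtract 2h to convert from UTC+2).
Wiremu in UTC: 08:15-11:15, 11:20-12:00, 12:45-16:25 (subtract 5h to convert from UTC+5).
Elena in UTC: 12:05-18:00, 18:25-19:00 (add 3h to convert from UTC-3).
Leo in UTC: 10:20-18:35 (subtract 2h to convert from UTC+2).
Callum ∩ Viktor: 11:15-15:45.
Callum ∩ Viktor ∩ Finn: 12:15-15:45.
Callum ∩ Viktor ∩ Finn ∩ Wiremu: 12:45-15:45.
Callum ∩ Viktor ∩ Finn ∩ Wiremu ∩ Elena: 12:45-15:45.
Callum ∩ Viktor ∩ Finn ∩ Wiremu ∩ Elena ∩ Leo: 12:45-15:45.
So the common availability across everyone is 12:45-15:45.
The longest is 12:45-15:45 at 180 minutes.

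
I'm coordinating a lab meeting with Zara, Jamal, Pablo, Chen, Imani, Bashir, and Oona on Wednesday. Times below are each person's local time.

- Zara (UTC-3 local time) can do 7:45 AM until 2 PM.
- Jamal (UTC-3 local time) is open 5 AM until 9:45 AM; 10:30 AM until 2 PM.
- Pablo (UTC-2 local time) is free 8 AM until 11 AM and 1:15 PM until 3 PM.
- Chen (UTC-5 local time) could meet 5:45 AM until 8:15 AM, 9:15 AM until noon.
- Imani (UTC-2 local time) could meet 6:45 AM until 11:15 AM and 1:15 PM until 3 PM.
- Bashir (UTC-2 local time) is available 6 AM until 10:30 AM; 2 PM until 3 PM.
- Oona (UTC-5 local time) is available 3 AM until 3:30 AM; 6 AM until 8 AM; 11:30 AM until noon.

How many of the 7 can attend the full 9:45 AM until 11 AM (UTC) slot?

Zara in UTC: 10:45-17:00 (add 3h to convert from UTC-3).
Jamal in UTC: 08:00-12:45, 13:30-17:00 (add 3h to convert from UTC-3).
Pablo in UTC: 10:00-13:00, 15:15-17:00 (add 2h to convert from UTC-2).
Chen in UTC: 10:45-13:15, 14:15-17:00 (add 5h to convert from UTC-5).
Imani in UTC: 08:45-13:15, 15:15-17:00 (add 2h to convert from UTC-2).
Bashir in UTC: 08:00-12:30, 16:00-17:00 (add 2h to convert from UTC-2).
Oona in UTC: 08:00-08:30, 11:00-13:00, 16:30-17:00 (add 5h to convert from UTC-5).
Jamal, Imani, and Bashir can make the full 09:45-11:00 slot — that's 3.

3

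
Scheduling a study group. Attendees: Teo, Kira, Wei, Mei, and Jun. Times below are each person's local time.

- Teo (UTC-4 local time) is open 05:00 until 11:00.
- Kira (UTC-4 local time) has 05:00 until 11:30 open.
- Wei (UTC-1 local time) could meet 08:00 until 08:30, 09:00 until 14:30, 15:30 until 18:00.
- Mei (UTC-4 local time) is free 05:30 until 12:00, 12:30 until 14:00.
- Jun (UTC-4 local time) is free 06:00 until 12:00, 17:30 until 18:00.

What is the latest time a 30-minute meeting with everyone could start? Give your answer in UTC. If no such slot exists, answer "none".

Teo in UTC: 09:00-15:00 (add 4h to convert from UTC-4).
Kira in UTC: 09:00-15:30 (add 4h to convert from UTC-4).
Wei in UTC: 09:00-09:30, 10:00-15:30, 16:30-19:00 (add 1h to convert from UTC-1).
Mei in UTC: 09:30-16:00, 16:30-18:00 (add 4h to convert from UTC-4).
Jun in UTC: 10:00-16:00, 21:30-22:00 (add 4h to convert from UTC-4).
Teo ∩ Kira: 09:00-15:00.
Teo ∩ Kira ∩ Wei: 09:00-09:30, 10:00-15:00.
Teo ∩ Kira ∩ Wei ∩ Mei: 10:00-15:00.
Teo ∩ Kira ∩ Wei ∩ Mei ∩ Jun: 10:00-15:00.
The last common window of at least 30 minutes is 10:00-15:00; a 30-minute meeting can start as late as 14:30 and still end by 15:00.

14:30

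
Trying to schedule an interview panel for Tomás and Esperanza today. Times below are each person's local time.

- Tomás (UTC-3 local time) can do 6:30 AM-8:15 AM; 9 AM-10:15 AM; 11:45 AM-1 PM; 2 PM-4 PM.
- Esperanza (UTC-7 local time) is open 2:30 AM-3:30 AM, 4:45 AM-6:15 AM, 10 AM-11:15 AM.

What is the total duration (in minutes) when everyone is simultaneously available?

210

Tomás in UTC: 09:30-11:15, 12:00-13:15, 14:45-16:00, 17:00-19:00 (add 3h to convert from UTC-3).
Esperanza in UTC: 09:30-10:30, 11:45-13:15, 17:00-18:15 (add 7h to convert from UTC-7).
Tomás ∩ Esperanza: 09:30-10:30, 12:00-13:15, 17:00-18:15.
Those are the intersection windows.
Summing the common windows: 60 + 75 + 75 = 210 minutes.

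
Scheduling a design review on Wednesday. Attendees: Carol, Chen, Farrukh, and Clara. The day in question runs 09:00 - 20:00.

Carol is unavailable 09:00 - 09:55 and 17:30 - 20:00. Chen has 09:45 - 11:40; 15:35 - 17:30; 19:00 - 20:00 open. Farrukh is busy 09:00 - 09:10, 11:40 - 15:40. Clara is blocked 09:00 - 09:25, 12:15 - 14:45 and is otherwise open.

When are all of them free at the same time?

Carol free: 09:55-17:30 (invert busy blocks within the working day).
Chen free: 09:45-11:40, 15:35-17:30, 19:00-20:00.
Farrukh free: 09:10-11:40, 15:40-20:00 (invert busy blocks within the working day).
Clara free: 09:25-12:15, 14:45-20:00 (invert busy blocks within the working day).
Carol ∩ Chen: 09:55-11:40, 15:35-17:30.
Carol ∩ Chen ∩ Farrukh: 09:55-11:40, 15:40-17:30.
Carol ∩ Chen ∩ Farrukh ∩ Clara: 09:55-11:40, 15:40-17:30.

09:55-11:40, 15:40-17:30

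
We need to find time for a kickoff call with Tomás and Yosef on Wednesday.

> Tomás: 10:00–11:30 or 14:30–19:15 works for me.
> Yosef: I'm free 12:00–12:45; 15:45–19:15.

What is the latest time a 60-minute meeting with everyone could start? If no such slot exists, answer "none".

Tomás ∩ Yosef: 15:45-19:15.
The last common window of at least 60 minutes is 15:45-19:15; a 60-minute meeting can start as late as 18:15 and still end by 19:15.

18:15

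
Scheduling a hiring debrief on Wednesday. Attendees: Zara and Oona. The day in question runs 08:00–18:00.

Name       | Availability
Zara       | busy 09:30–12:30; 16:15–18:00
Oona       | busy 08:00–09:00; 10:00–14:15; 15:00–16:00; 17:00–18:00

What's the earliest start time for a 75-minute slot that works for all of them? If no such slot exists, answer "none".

Zara free: 08:00-09:30, 12:30-16:15 (invert busy blocks within the working day).
Oona free: 09:00-10:00, 14:15-15:00, 16:00-17:00 (invert busy blocks within the working day).
Zara ∩ Oona: 09:00-09:30, 14:15-15:00, 16:00-16:15.
No common window is at least 75 minutes long.

none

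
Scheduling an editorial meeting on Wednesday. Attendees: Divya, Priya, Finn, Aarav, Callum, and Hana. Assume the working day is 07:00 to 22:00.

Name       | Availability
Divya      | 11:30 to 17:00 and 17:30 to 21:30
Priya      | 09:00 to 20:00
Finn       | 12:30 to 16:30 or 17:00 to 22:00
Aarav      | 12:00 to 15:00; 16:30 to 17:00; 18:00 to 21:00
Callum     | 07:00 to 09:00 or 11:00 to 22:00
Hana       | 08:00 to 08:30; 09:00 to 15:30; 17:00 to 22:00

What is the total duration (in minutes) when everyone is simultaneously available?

270

Divya ∩ Priya: 11:30-17:00, 17:30-20:00.
Divya ∩ Priya ∩ Finn: 12:30-16:30, 17:30-20:00.
Divya ∩ Priya ∩ Finn ∩ Aarav: 12:30-15:00, 18:00-20:00.
Divya ∩ Priya ∩ Finn ∩ Aarav ∩ Callum: 12:30-15:00, 18:00-20:00.
Divya ∩ Priya ∩ Finn ∩ Aarav ∩ Callum ∩ Hana: 12:30-15:00, 18:00-20:00.
Summing the common windows: 150 + 120 = 270 minutes.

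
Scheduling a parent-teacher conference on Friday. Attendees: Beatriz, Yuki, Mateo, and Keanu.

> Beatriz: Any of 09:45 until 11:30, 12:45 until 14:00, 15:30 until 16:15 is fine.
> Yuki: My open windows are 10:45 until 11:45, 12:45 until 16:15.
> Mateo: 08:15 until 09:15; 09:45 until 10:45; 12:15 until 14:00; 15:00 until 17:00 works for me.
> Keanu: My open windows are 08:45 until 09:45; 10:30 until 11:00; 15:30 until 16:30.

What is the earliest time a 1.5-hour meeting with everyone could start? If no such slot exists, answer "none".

Beatriz ∩ Yuki: 10:45-11:30, 12:45-14:00, 15:30-16:15.
Beatriz ∩ Yuki ∩ Mateo: 12:45-14:00, 15:30-16:15.
Beatriz ∩ Yuki ∩ Mateo ∩ Keanu: 15:30-16:15.
Those are the intersection windows.
No common window is at least 90 minutes long.

none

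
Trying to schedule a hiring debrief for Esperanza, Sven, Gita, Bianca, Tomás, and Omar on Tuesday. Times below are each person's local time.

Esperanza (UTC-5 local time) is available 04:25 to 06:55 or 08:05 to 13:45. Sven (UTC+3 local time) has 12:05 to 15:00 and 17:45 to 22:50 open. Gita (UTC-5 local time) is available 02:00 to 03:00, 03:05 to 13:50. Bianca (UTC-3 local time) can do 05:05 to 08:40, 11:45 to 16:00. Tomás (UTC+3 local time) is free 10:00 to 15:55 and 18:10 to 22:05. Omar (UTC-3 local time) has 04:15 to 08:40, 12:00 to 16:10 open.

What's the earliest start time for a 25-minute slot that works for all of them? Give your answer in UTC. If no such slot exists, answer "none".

Esperanza in UTC: 09:25-11:55, 13:05-18:45 (add 5h to convert from UTC-5).
Sven in UTC: 09:05-12:00, 14:45-19:50 (subtract 3h to convert from UTC+3).
Gita in UTC: 07:00-08:00, 08:05-18:50 (add 5h to convert from UTC-5).
Bianca in UTC: 08:05-11:40, 14:45-19:00 (add 3h to convert from UTC-3).
Tomás in UTC: 07:00-12:55, 15:10-19:05 (subtract 3h to convert from UTC+3).
Omar in UTC: 07:15-11:40, 15:00-19:10 (add 3h to convert from UTC-3).
Esperanza ∩ Sven: 09:25-11:55, 14:45-18:45.
Esperanza ∩ Sven ∩ Gita: 09:25-11:55, 14:45-18:45.
Esperanza ∩ Sven ∩ Gita ∩ Bianca: 09:25-11:40, 14:45-18:45.
Esperanza ∩ Sven ∩ Gita ∩ Bianca ∩ Tomás: 09:25-11:40, 15:10-18:45.
Esperanza ∩ Sven ∩ Gita ∩ Bianca ∩ Tomás ∩ Omar: 09:25-11:40, 15:10-18:45.
So the common availability across everyone is 09:25-11:40, 15:10-18:45.
The first common window of at least 25 minutes is 09:25-11:40, so the earliest start is 09:25.

09:25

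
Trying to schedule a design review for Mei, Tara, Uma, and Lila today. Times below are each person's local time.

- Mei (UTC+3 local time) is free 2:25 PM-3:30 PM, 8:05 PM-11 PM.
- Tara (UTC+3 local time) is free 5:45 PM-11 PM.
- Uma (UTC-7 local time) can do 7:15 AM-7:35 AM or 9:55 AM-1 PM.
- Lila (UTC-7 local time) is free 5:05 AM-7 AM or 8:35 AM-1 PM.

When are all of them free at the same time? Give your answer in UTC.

17:05-20:00

Mei in UTC: 11:25-12:30, 17:05-20:00 (subtract 3h to convert from UTC+3).
Tara in UTC: 14:45-20:00 (subtract 3h to convert from UTC+3).
Uma in UTC: 14:15-14:35, 16:55-20:00 (add 7h to convert from UTC-7).
Lila in UTC: 12:05-14:00, 15:35-20:00 (add 7h to convert from UTC-7).
Mei ∩ Tara: 17:05-20:00.
Mei ∩ Tara ∩ Uma: 17:05-20:00.
Mei ∩ Tara ∩ Uma ∩ Lila: 17:05-20:00.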